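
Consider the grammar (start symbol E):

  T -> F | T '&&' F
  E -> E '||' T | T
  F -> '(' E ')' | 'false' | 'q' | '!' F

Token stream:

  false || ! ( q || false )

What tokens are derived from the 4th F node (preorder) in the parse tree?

q

[E [E [T [F false]]] || [T [F ! [F ( [E [E [T [F q]]] || [T [F false]]] )]]]]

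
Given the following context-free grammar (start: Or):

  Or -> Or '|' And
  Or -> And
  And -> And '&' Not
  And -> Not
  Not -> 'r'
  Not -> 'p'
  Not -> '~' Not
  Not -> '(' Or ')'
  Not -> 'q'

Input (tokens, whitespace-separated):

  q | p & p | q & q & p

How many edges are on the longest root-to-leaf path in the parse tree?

5

[Or [Or [Or [And [Not q]]] | [And [And [Not p]] & [Not p]]] | [And [And [And [Not q]] & [Not q]] & [Not p]]]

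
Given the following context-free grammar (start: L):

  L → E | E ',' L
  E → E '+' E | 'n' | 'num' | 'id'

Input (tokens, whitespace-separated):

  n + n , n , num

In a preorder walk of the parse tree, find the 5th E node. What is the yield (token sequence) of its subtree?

[L [E [E n] + [E n]] , [L [E n] , [L [E num]]]]

num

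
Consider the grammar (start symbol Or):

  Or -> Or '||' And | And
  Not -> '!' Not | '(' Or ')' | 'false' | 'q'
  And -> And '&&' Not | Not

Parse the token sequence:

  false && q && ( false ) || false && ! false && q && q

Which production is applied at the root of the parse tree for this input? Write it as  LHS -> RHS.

Or -> Or '||' And

[Or [Or [And [And [And [Not false]] && [Not q]] && [Not ( [Or [And [Not false]]] )]]] || [And [And [And [And [Not false]] && [Not ! [Not false]]] && [Not q]] && [Not q]]]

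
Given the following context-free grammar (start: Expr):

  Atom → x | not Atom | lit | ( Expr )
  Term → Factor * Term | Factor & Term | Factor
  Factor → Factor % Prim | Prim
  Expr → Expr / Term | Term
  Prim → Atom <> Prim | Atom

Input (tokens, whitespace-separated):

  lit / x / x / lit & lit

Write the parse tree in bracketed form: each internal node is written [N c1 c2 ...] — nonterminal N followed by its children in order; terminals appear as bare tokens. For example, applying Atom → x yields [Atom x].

[Expr [Expr [Expr [Expr [Term [Factor [Prim [Atom lit]]]]] / [Term [Factor [Prim [Atom x]]]]] / [Term [Factor [Prim [Atom x]]]]] / [Term [Factor [Prim [Atom lit]]] & [Term [Factor [Prim [Atom lit]]]]]]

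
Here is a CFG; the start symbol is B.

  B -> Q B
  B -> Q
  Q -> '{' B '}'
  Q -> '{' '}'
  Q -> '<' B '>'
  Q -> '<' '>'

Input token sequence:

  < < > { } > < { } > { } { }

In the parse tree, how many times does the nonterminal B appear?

7

[B [Q < [B [Q < >] [B [Q { }]]] >] [B [Q < [B [Q { }]] >] [B [Q { }] [B [Q { }]]]]]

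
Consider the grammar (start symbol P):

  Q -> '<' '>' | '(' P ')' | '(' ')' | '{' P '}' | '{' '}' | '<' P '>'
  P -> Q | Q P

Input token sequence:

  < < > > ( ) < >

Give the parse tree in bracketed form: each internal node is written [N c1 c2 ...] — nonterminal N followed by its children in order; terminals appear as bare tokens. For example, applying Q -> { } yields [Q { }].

[P [Q < [P [Q < >]] >] [P [Q ( )] [P [Q < >]]]]

P
Q P
< P > P
< Q > P
< < > > P
< < > > Q P
< < > > ( ) P
< < > > ( ) Q
< < > > ( ) < >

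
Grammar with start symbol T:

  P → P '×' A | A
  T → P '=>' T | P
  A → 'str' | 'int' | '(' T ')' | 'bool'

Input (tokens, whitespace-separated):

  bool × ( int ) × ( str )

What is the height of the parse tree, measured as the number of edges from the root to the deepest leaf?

[T [P [P [P [A bool]] × [A ( [T [P [A int]]] )]] × [A ( [T [P [A str]]] )]]]

7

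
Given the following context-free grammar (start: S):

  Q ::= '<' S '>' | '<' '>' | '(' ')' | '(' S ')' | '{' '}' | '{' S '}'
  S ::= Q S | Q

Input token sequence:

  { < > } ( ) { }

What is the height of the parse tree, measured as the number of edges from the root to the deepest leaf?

4

[S [Q { [S [Q < >]] }] [S [Q ( )] [S [Q { }]]]]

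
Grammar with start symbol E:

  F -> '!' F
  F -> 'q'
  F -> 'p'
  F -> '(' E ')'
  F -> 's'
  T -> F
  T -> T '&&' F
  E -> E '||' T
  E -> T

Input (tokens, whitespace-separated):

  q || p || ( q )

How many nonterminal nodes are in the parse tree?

12

[E [E [E [T [F q]]] || [T [F p]]] || [T [F ( [E [T [F q]]] )]]]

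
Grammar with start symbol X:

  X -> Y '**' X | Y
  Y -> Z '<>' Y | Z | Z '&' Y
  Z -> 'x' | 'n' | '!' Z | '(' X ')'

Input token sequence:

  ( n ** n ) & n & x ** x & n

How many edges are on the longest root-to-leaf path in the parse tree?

7

[X [Y [Z ( [X [Y [Z n]] ** [X [Y [Z n]]]] )] & [Y [Z n] & [Y [Z x]]]] ** [X [Y [Z x] & [Y [Z n]]]]]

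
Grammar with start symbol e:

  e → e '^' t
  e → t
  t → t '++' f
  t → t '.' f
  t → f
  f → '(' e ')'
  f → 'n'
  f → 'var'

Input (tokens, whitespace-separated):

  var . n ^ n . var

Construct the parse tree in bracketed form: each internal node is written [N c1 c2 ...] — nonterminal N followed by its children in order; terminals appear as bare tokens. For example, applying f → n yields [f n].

[e [e [t [t [f var]] . [f n]]] ^ [t [t [f n]] . [f var]]]

e
e ^ t
t ^ t
t . f ^ t
f . f ^ t
var . f ^ t
var . n ^ t
var . n ^ t . f
var . n ^ f . f
var . n ^ n . f
var . n ^ n . var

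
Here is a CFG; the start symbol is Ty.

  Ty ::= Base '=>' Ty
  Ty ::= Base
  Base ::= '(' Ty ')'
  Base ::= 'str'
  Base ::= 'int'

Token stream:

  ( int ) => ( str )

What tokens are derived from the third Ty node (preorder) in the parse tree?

[Ty [Base ( [Ty [Base int]] )] => [Ty [Base ( [Ty [Base str]] )]]]

( str )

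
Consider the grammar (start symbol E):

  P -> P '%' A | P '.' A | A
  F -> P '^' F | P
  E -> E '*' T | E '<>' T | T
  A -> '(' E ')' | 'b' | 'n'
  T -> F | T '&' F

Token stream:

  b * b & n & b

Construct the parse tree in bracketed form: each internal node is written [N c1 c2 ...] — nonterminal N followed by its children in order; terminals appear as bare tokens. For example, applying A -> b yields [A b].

E
E * T
T * T
F * T
P * T
A * T
b * T
b * T & F
b * T & F & F
b * F & F & F
b * P & F & F
b * A & F & F
b * b & F & F
b * b & P & F
b * b & A & F
b * b & n & F
b * b & n & P
b * b & n & A
b * b & n & b

[E [E [T [F [P [A b]]]]] * [T [T [T [F [P [A b]]]] & [F [P [A n]]]] & [F [P [A b]]]]]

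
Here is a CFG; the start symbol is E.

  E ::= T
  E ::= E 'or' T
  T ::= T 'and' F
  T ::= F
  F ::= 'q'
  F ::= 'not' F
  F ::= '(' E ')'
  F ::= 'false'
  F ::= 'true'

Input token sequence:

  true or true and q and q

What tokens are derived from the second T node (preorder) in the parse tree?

true and q and q

[E [E [T [F true]]] or [T [T [T [F true]] and [F q]] and [F q]]]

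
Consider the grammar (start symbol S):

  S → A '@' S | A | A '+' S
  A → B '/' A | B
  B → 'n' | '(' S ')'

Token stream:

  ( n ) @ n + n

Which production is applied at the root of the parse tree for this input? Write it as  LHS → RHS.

S → A '@' S

[S [A [B ( [S [A [B n]]] )]] @ [S [A [B n]] + [S [A [B n]]]]]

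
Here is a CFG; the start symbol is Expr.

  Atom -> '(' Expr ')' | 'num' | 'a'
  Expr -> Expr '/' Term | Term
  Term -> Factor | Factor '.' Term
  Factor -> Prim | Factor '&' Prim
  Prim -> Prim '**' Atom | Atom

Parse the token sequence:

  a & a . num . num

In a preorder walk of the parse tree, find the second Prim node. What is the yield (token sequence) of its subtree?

[Expr [Term [Factor [Factor [Prim [Atom a]]] & [Prim [Atom a]]] . [Term [Factor [Prim [Atom num]]] . [Term [Factor [Prim [Atom num]]]]]]]

a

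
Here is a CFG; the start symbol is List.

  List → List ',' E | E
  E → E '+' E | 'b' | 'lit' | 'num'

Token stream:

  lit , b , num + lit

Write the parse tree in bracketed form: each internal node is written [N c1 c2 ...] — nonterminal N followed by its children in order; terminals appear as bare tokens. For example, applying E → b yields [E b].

[List [List [List [E lit]] , [E b]] , [E [E num] + [E lit]]]

List
List , E
List , E , E
E , E , E
lit , E , E
lit , b , E
lit , b , E + E
lit , b , num + E
lit , b , num + lit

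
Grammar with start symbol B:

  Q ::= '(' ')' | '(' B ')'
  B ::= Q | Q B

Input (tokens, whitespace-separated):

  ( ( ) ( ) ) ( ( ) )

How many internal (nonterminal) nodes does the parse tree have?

[B [Q ( [B [Q ( )] [B [Q ( )]]] )] [B [Q ( [B [Q ( )]] )]]]

10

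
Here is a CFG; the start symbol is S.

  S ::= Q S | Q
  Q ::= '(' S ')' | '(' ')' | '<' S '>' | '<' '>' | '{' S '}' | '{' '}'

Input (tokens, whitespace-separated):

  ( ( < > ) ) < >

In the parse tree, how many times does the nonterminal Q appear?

[S [Q ( [S [Q ( [S [Q < >]] )]] )] [S [Q < >]]]

4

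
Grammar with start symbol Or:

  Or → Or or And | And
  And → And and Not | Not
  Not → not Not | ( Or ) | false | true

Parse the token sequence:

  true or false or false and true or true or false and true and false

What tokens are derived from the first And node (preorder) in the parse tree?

true

[Or [Or [Or [Or [Or [And [Not true]]] or [And [Not false]]] or [And [And [Not false]] and [Not true]]] or [And [Not true]]] or [And [And [And [Not false]] and [Not true]] and [Not false]]]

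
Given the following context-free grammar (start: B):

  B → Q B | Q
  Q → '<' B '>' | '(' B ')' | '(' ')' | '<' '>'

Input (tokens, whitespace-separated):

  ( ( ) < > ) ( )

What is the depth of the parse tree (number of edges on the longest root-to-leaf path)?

[B [Q ( [B [Q ( )] [B [Q < >]]] )] [B [Q ( )]]]

5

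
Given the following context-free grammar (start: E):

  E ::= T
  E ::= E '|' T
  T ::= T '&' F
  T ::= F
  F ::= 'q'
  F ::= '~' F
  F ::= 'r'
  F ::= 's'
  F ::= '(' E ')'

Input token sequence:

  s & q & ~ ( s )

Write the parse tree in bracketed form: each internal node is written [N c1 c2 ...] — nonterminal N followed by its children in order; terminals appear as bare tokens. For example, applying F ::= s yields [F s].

[E [T [T [T [F s]] & [F q]] & [F ~ [F ( [E [T [F s]]] )]]]]

E
T
T & F
T & F & F
F & F & F
s & F & F
s & q & F
s & q & ~ F
s & q & ~ ( E )
s & q & ~ ( T )
s & q & ~ ( F )
s & q & ~ ( s )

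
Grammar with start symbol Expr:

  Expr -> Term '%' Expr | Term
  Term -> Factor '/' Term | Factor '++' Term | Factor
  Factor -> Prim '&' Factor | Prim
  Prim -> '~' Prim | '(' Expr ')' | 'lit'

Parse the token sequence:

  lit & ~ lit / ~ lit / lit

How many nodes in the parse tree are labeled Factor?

4

[Expr [Term [Factor [Prim lit] & [Factor [Prim ~ [Prim lit]]]] / [Term [Factor [Prim ~ [Prim lit]]] / [Term [Factor [Prim lit]]]]]]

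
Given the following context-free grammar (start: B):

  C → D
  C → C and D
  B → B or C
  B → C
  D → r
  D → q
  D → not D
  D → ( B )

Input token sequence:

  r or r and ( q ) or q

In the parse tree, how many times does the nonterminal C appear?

5

[B [B [B [C [D r]]] or [C [C [D r]] and [D ( [B [C [D q]]] )]]] or [C [D q]]]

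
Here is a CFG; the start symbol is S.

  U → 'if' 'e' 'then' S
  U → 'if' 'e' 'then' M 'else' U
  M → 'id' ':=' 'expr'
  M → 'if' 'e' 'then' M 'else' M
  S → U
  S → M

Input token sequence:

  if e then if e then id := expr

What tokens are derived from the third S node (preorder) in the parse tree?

[S [U if e then [S [U if e then [S [M id := expr]]]]]]

id := expr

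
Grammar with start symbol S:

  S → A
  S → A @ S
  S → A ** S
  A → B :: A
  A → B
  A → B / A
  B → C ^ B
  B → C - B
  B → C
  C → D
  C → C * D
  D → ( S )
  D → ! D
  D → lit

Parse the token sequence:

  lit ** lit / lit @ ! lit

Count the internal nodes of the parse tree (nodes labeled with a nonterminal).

20

[S [A [B [C [D lit]]]] ** [S [A [B [C [D lit]]] / [A [B [C [D lit]]]]] @ [S [A [B [C [D ! [D lit]]]]]]]]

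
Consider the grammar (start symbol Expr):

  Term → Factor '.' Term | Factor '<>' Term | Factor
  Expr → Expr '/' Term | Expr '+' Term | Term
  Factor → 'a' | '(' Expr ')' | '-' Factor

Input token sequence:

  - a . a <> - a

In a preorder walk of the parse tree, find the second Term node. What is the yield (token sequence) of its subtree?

[Expr [Term [Factor - [Factor a]] . [Term [Factor a] <> [Term [Factor - [Factor a]]]]]]

a <> - a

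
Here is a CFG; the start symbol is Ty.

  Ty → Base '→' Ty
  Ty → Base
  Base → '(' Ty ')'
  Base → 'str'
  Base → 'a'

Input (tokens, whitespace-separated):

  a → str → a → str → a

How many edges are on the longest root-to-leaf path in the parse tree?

[Ty [Base a] → [Ty [Base str] → [Ty [Base a] → [Ty [Base str] → [Ty [Base a]]]]]]

6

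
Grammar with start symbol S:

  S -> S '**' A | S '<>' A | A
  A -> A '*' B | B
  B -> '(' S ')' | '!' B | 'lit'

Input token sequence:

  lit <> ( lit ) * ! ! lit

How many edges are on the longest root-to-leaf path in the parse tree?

7

[S [S [A [B lit]]] <> [A [A [B ( [S [A [B lit]]] )]] * [B ! [B ! [B lit]]]]]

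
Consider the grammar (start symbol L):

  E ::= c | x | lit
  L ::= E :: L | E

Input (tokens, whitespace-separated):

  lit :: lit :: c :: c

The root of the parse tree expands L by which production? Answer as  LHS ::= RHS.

L ::= E :: L

[L [E lit] :: [L [E lit] :: [L [E c] :: [L [E c]]]]]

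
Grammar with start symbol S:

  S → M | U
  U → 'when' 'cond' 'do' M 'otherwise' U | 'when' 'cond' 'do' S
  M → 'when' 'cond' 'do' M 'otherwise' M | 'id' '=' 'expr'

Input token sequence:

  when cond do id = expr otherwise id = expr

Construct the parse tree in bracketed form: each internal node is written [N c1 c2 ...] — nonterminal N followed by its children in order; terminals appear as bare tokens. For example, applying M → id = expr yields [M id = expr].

[S [M when cond do [M id = expr] otherwise [M id = expr]]]

S
M
when cond do M otherwise M
when cond do id = expr otherwise M
when cond do id = expr otherwise id = expr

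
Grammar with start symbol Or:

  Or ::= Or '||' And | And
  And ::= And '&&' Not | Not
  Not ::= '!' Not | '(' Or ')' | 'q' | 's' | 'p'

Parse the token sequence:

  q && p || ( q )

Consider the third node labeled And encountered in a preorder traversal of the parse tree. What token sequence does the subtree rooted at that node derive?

( q )

[Or [Or [And [And [Not q]] && [Not p]]] || [And [Not ( [Or [And [Not q]]] )]]]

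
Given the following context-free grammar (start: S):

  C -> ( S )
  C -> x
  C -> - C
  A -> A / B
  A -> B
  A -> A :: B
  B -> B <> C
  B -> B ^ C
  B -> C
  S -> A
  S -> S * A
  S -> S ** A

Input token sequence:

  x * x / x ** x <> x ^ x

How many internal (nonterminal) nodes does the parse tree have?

[S [S [S [A [B [C x]]]] * [A [A [B [C x]]] / [B [C x]]]] ** [A [B [B [B [C x]] <> [C x]] ^ [C x]]]]

19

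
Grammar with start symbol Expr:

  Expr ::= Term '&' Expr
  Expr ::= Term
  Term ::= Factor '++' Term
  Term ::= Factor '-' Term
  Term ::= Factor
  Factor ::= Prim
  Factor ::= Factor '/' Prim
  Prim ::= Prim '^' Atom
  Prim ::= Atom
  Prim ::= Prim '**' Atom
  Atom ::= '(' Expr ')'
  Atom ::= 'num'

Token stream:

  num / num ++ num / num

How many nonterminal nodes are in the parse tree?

15

[Expr [Term [Factor [Factor [Prim [Atom num]]] / [Prim [Atom num]]] ++ [Term [Factor [Factor [Prim [Atom num]]] / [Prim [Atom num]]]]]]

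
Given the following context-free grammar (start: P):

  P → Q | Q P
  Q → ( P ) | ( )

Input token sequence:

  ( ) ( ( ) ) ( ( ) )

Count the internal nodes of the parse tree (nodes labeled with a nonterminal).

10

[P [Q ( )] [P [Q ( [P [Q ( )]] )] [P [Q ( [P [Q ( )]] )]]]]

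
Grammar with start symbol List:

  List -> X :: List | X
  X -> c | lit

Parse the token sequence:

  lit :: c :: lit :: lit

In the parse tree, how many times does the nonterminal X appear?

4

[List [X lit] :: [List [X c] :: [List [X lit] :: [List [X lit]]]]]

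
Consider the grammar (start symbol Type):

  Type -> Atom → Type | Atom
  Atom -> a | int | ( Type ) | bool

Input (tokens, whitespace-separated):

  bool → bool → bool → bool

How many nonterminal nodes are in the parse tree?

8

[Type [Atom bool] → [Type [Atom bool] → [Type [Atom bool] → [Type [Atom bool]]]]]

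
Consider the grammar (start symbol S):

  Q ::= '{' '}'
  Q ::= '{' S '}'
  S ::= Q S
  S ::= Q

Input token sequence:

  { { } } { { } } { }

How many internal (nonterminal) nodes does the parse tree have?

10

[S [Q { [S [Q { }]] }] [S [Q { [S [Q { }]] }] [S [Q { }]]]]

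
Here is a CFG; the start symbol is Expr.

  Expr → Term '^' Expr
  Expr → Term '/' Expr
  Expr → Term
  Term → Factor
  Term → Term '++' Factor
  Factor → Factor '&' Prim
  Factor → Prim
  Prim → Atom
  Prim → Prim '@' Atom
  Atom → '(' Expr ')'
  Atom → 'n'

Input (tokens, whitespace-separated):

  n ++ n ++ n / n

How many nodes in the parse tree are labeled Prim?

4

[Expr [Term [Term [Term [Factor [Prim [Atom n]]]] ++ [Factor [Prim [Atom n]]]] ++ [Factor [Prim [Atom n]]]] / [Expr [Term [Factor [Prim [Atom n]]]]]]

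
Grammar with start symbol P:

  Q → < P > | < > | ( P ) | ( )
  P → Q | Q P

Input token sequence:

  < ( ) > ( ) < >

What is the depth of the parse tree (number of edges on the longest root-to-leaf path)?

[P [Q < [P [Q ( )]] >] [P [Q ( )] [P [Q < >]]]]

4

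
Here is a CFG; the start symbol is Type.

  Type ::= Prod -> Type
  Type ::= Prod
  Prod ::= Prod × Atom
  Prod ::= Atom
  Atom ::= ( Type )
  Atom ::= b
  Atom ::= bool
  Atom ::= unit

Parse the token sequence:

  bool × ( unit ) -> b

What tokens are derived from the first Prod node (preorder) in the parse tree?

[Type [Prod [Prod [Atom bool]] × [Atom ( [Type [Prod [Atom unit]]] )]] -> [Type [Prod [Atom b]]]]

bool × ( unit )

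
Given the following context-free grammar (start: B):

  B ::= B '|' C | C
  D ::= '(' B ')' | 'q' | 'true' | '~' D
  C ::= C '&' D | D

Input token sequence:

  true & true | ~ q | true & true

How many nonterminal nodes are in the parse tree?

[B [B [B [C [C [D true]] & [D true]]] | [C [D ~ [D q]]]] | [C [C [D true]] & [D true]]]

14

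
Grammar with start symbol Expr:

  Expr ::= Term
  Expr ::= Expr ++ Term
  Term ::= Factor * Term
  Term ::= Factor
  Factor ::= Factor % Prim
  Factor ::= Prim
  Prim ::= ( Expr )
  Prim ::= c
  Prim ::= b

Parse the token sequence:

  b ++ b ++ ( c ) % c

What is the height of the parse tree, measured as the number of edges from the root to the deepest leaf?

[Expr [Expr [Expr [Term [Factor [Prim b]]]] ++ [Term [Factor [Prim b]]]] ++ [Term [Factor [Factor [Prim ( [Expr [Term [Factor [Prim c]]]] )]] % [Prim c]]]]

9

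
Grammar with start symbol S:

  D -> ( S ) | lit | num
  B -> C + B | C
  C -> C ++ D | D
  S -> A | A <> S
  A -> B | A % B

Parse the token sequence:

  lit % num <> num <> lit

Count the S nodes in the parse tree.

[S [A [A [B [C [D lit]]]] % [B [C [D num]]]] <> [S [A [B [C [D num]]]] <> [S [A [B [C [D lit]]]]]]]

3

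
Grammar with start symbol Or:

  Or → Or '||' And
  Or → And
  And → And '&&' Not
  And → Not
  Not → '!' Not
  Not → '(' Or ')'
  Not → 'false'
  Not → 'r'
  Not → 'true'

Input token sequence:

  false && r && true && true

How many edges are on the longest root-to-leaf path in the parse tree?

6

[Or [And [And [And [And [Not false]] && [Not r]] && [Not true]] && [Not true]]]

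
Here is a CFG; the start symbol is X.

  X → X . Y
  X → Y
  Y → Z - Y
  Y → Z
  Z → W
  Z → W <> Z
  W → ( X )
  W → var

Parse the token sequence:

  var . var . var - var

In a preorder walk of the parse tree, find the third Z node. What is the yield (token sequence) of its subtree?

var

[X [X [X [Y [Z [W var]]]] . [Y [Z [W var]]]] . [Y [Z [W var]] - [Y [Z [W var]]]]]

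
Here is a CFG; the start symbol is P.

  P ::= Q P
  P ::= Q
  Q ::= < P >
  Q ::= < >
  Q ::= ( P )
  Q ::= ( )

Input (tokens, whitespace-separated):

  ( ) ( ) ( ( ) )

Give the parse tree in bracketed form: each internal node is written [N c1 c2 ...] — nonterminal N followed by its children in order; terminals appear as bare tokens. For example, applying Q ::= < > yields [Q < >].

P
Q P
( ) P
( ) Q P
( ) ( ) P
( ) ( ) Q
( ) ( ) ( P )
( ) ( ) ( Q )
( ) ( ) ( ( ) )

[P [Q ( )] [P [Q ( )] [P [Q ( [P [Q ( )]] )]]]]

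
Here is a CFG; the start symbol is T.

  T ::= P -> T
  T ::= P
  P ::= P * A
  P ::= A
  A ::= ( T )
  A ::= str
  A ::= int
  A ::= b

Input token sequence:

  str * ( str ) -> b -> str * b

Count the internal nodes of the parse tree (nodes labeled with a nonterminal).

[T [P [P [A str]] * [A ( [T [P [A str]]] )]] -> [T [P [A b]] -> [T [P [P [A str]] * [A b]]]]]

16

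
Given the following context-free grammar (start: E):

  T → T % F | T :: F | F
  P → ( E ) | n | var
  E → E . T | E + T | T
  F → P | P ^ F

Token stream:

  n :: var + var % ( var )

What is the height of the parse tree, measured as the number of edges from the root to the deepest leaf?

8

[E [E [T [T [F [P n]]] :: [F [P var]]]] + [T [T [F [P var]]] % [F [P ( [E [T [F [P var]]]] )]]]]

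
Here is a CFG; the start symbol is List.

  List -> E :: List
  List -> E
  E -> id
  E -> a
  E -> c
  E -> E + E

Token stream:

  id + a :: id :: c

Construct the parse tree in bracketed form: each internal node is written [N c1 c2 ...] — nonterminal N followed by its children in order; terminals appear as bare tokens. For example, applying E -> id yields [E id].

[List [E [E id] + [E a]] :: [List [E id] :: [List [E c]]]]

List
E :: List
E + E :: List
id + E :: List
id + a :: List
id + a :: E :: List
id + a :: id :: List
id + a :: id :: E
id + a :: id :: c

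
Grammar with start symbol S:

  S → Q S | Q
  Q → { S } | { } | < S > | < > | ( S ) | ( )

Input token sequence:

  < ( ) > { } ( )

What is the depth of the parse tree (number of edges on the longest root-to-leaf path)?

[S [Q < [S [Q ( )]] >] [S [Q { }] [S [Q ( )]]]]

4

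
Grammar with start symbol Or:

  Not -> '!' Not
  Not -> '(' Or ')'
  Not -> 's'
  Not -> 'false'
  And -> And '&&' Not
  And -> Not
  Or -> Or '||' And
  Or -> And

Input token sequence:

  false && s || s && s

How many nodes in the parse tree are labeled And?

4

[Or [Or [And [And [Not false]] && [Not s]]] || [And [And [Not s]] && [Not s]]]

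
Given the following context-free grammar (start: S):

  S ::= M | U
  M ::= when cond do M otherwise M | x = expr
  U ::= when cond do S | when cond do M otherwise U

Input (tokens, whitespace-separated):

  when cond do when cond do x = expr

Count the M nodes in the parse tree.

1

[S [U when cond do [S [U when cond do [S [M x = expr]]]]]]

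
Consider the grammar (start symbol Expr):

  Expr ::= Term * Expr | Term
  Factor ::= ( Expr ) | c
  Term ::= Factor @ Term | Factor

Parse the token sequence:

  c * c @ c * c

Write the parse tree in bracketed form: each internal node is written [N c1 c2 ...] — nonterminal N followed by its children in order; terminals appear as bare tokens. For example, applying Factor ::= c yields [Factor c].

[Expr [Term [Factor c]] * [Expr [Term [Factor c] @ [Term [Factor c]]] * [Expr [Term [Factor c]]]]]

Expr
Term * Expr
Factor * Expr
c * Expr
c * Term * Expr
c * Factor @ Term * Expr
c * c @ Term * Expr
c * c @ Factor * Expr
c * c @ c * Expr
c * c @ c * Term
c * c @ c * Factor
c * c @ c * c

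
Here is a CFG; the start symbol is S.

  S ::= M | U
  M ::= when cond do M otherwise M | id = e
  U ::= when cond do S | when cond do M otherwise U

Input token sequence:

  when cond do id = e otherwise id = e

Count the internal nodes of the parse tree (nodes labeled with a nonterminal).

4

[S [M when cond do [M id = e] otherwise [M id = e]]]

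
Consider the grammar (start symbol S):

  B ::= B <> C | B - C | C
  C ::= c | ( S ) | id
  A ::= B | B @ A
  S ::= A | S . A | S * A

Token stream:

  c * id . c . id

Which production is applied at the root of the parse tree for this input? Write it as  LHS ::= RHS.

[S [S [S [S [A [B [C c]]]] * [A [B [C id]]]] . [A [B [C c]]]] . [A [B [C id]]]]

S ::= S . A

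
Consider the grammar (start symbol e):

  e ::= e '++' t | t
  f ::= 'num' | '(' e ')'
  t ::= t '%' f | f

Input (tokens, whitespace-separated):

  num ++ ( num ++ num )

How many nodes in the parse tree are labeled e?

[e [e [t [f num]]] ++ [t [f ( [e [e [t [f num]]] ++ [t [f num]]] )]]]

4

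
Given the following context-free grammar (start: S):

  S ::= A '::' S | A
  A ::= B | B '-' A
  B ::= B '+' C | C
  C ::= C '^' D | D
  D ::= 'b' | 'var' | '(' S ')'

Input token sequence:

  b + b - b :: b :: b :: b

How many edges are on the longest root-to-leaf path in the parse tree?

[S [A [B [B [C [D b]]] + [C [D b]]] - [A [B [C [D b]]]]] :: [S [A [B [C [D b]]]] :: [S [A [B [C [D b]]]] :: [S [A [B [C [D b]]]]]]]]

8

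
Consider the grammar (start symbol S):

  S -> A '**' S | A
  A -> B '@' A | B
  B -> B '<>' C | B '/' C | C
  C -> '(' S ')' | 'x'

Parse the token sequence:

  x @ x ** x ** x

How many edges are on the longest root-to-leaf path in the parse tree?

6

[S [A [B [C x]] @ [A [B [C x]]]] ** [S [A [B [C x]]] ** [S [A [B [C x]]]]]]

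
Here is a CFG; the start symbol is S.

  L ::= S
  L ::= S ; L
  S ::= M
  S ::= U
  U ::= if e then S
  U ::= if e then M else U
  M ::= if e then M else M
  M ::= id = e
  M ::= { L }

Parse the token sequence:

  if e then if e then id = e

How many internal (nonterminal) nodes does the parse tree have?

[S [U if e then [S [U if e then [S [M id = e]]]]]]

6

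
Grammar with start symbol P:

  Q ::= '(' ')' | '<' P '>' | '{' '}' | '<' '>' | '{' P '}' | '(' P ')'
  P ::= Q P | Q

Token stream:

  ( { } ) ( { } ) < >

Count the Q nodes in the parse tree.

5

[P [Q ( [P [Q { }]] )] [P [Q ( [P [Q { }]] )] [P [Q < >]]]]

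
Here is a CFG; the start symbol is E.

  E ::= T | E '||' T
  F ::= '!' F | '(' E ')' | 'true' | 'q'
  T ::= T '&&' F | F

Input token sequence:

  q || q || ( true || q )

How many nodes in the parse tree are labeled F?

5

[E [E [E [T [F q]]] || [T [F q]]] || [T [F ( [E [E [T [F true]]] || [T [F q]]] )]]]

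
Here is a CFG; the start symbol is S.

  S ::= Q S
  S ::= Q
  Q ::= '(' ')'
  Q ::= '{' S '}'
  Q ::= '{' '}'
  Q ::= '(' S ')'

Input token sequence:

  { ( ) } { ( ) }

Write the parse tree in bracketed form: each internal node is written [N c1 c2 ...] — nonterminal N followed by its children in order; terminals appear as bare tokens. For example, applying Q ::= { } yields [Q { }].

S
Q S
{ S } S
{ Q } S
{ ( ) } S
{ ( ) } Q
{ ( ) } { S }
{ ( ) } { Q }
{ ( ) } { ( ) }

[S [Q { [S [Q ( )]] }] [S [Q { [S [Q ( )]] }]]]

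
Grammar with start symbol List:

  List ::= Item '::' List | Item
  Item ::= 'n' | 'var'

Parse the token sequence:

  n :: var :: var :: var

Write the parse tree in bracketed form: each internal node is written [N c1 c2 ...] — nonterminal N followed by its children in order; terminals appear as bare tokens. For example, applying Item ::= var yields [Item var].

[List [Item n] :: [List [Item var] :: [List [Item var] :: [List [Item var]]]]]

List
Item :: List
n :: List
n :: Item :: List
n :: var :: List
n :: var :: Item :: List
n :: var :: var :: List
n :: var :: var :: Item
n :: var :: var :: var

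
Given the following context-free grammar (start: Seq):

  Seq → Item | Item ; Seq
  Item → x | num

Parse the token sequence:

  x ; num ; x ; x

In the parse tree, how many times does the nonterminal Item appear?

4

[Seq [Item x] ; [Seq [Item num] ; [Seq [Item x] ; [Seq [Item x]]]]]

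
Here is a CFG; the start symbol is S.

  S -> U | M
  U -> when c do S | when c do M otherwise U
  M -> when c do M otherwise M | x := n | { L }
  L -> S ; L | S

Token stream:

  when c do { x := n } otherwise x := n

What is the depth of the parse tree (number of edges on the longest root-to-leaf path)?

[S [M when c do [M { [L [S [M x := n]]] }] otherwise [M x := n]]]

6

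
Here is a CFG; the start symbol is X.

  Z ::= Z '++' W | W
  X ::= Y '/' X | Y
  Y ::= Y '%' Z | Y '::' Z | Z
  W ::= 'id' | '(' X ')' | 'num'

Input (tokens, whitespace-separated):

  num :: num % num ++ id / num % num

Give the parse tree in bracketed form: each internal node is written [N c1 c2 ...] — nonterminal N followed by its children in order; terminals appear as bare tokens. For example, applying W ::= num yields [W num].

[X [Y [Y [Y [Z [W num]]] :: [Z [W num]]] % [Z [Z [W num]] ++ [W id]]] / [X [Y [Y [Z [W num]]] % [Z [W num]]]]]

X
Y / X
Y % Z / X
Y :: Z % Z / X
Z :: Z % Z / X
W :: Z % Z / X
num :: Z % Z / X
num :: W % Z / X
num :: num % Z / X
num :: num % Z ++ W / X
num :: num % W ++ W / X
num :: num % num ++ W / X
num :: num % num ++ id / X
num :: num % num ++ id / Y
num :: num % num ++ id / Y % Z
num :: num % num ++ id / Z % Z
num :: num % num ++ id / W % Z
num :: num % num ++ id / num % Z
num :: num % num ++ id / num % W
num :: num % num ++ id / num % num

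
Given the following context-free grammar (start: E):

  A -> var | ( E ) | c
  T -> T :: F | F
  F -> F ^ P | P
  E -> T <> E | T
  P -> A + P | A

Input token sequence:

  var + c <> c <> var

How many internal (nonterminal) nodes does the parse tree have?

17

[E [T [F [P [A var] + [P [A c]]]]] <> [E [T [F [P [A c]]]] <> [E [T [F [P [A var]]]]]]]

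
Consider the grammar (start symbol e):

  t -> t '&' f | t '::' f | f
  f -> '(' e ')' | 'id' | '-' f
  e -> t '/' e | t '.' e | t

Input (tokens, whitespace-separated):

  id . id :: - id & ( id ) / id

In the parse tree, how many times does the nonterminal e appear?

[e [t [f id]] . [e [t [t [t [f id]] :: [f - [f id]]] & [f ( [e [t [f id]]] )]] / [e [t [f id]]]]]

4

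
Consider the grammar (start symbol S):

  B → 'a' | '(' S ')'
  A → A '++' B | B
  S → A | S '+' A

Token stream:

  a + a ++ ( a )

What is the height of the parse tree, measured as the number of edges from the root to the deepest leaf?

6

[S [S [A [B a]]] + [A [A [B a]] ++ [B ( [S [A [B a]]] )]]]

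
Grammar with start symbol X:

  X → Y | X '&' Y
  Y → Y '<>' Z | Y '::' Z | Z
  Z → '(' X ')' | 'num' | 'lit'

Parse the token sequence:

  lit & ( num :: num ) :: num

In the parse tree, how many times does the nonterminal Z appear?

[X [X [Y [Z lit]]] & [Y [Y [Z ( [X [Y [Y [Z num]] :: [Z num]]] )]] :: [Z num]]]

5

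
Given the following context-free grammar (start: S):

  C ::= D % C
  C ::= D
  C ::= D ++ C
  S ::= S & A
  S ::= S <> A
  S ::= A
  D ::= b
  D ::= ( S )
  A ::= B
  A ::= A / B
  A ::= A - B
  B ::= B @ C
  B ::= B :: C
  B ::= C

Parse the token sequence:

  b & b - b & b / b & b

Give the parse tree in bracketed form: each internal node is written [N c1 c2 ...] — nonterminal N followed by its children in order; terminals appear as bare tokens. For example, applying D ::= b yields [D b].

[S [S [S [S [A [B [C [D b]]]]] & [A [A [B [C [D b]]]] - [B [C [D b]]]]] & [A [A [B [C [D b]]]] / [B [C [D b]]]]] & [A [B [C [D b]]]]]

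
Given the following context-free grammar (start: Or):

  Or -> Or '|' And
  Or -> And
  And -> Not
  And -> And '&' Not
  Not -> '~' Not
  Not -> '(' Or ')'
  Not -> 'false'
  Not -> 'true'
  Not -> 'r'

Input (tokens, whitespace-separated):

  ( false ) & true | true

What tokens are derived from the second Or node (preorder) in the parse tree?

[Or [Or [And [And [Not ( [Or [And [Not false]]] )]] & [Not true]]] | [And [Not true]]]

( false ) & true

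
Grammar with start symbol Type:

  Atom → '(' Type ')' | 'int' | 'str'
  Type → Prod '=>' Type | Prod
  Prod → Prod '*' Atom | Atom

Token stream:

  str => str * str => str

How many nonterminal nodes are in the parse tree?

[Type [Prod [Atom str]] => [Type [Prod [Prod [Atom str]] * [Atom str]] => [Type [Prod [Atom str]]]]]

11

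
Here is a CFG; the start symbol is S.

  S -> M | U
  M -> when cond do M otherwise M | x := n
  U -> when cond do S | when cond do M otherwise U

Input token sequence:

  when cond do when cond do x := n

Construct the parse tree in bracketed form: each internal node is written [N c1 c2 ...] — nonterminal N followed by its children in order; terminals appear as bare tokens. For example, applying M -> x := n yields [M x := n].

S
U
when cond do S
when cond do U
when cond do when cond do S
when cond do when cond do M
when cond do when cond do x := n

[S [U when cond do [S [U when cond do [S [M x := n]]]]]]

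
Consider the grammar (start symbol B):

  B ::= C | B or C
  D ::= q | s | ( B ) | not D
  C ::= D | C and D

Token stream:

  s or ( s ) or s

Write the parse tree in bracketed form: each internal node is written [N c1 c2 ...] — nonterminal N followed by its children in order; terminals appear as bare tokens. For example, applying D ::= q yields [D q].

[B [B [B [C [D s]]] or [C [D ( [B [C [D s]]] )]]] or [C [D s]]]

B
B or C
B or C or C
C or C or C
D or C or C
s or C or C
s or D or C
s or ( B ) or C
s or ( C ) or C
s or ( D ) or C
s or ( s ) or C
s or ( s ) or D
s or ( s ) or s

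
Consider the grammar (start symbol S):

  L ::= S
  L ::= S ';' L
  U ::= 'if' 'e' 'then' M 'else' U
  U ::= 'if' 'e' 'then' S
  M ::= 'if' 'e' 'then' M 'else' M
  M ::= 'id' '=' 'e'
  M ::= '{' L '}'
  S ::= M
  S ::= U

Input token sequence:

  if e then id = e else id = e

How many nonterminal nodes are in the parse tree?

4

[S [M if e then [M id = e] else [M id = e]]]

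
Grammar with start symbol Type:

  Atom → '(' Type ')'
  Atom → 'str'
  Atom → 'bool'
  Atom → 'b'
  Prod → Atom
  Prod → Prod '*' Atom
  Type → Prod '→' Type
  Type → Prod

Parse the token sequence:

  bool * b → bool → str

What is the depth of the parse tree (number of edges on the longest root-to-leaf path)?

5

[Type [Prod [Prod [Atom bool]] * [Atom b]] → [Type [Prod [Atom bool]] → [Type [Prod [Atom str]]]]]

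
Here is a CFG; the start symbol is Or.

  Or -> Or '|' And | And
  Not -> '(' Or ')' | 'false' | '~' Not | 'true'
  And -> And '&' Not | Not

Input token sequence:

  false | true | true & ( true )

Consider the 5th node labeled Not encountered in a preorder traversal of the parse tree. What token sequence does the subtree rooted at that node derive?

true

[Or [Or [Or [And [Not false]]] | [And [Not true]]] | [And [And [Not true]] & [Not ( [Or [And [Not true]]] )]]]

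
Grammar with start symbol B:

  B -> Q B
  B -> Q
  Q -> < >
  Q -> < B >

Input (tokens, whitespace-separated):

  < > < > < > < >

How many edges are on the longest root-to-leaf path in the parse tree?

[B [Q < >] [B [Q < >] [B [Q < >] [B [Q < >]]]]]

5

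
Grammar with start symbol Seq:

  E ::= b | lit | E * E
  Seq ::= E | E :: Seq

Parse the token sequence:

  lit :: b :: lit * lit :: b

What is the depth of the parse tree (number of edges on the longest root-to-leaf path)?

[Seq [E lit] :: [Seq [E b] :: [Seq [E [E lit] * [E lit]] :: [Seq [E b]]]]]

5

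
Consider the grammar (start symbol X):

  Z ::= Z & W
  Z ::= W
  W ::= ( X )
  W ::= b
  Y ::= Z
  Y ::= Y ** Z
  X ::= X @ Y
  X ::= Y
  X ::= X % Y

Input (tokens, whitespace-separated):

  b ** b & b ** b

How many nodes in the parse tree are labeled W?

4

[X [Y [Y [Y [Z [W b]]] ** [Z [Z [W b]] & [W b]]] ** [Z [W b]]]]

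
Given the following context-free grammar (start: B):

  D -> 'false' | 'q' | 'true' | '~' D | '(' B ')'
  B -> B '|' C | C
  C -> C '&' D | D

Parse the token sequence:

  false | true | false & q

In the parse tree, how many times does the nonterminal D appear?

[B [B [B [C [D false]]] | [C [D true]]] | [C [C [D false]] & [D q]]]

4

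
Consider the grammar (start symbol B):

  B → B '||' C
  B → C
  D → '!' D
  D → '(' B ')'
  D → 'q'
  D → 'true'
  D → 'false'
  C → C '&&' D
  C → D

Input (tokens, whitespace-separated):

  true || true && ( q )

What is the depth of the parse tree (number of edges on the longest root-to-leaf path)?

6

[B [B [C [D true]]] || [C [C [D true]] && [D ( [B [C [D q]]] )]]]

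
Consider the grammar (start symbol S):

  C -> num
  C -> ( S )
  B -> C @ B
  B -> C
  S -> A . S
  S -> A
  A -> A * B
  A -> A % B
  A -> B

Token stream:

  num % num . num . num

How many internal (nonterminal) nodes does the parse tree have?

[S [A [A [B [C num]]] % [B [C num]]] . [S [A [B [C num]]] . [S [A [B [C num]]]]]]

15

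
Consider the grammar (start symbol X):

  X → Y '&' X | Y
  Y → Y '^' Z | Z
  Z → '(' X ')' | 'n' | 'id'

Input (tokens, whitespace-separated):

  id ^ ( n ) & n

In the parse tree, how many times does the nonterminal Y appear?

[X [Y [Y [Z id]] ^ [Z ( [X [Y [Z n]]] )]] & [X [Y [Z n]]]]

4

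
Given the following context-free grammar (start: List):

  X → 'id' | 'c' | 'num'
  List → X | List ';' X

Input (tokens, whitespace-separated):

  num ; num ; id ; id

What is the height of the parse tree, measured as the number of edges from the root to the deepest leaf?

[List [List [List [List [X num]] ; [X num]] ; [X id]] ; [X id]]

5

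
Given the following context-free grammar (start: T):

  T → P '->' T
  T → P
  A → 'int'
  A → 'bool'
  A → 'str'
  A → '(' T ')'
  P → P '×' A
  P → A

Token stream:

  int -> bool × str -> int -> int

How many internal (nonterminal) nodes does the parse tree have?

[T [P [A int]] -> [T [P [P [A bool]] × [A str]] -> [T [P [A int]] -> [T [P [A int]]]]]]

14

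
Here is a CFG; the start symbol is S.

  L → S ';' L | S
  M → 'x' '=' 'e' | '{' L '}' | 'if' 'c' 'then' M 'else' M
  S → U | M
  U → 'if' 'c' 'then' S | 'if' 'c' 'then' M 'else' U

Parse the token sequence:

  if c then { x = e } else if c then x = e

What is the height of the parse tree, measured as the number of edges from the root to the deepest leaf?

[S [U if c then [M { [L [S [M x = e]]] }] else [U if c then [S [M x = e]]]]]

6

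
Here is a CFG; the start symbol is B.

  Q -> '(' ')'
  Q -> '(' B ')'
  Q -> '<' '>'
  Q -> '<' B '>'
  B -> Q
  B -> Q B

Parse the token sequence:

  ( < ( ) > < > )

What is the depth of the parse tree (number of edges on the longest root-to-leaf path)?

6

[B [Q ( [B [Q < [B [Q ( )]] >] [B [Q < >]]] )]]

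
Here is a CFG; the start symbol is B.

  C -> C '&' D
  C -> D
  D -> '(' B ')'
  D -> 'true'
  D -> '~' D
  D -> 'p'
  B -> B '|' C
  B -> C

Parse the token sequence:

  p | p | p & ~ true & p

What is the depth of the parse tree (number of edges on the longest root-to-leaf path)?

5

[B [B [B [C [D p]]] | [C [D p]]] | [C [C [C [D p]] & [D ~ [D true]]] & [D p]]]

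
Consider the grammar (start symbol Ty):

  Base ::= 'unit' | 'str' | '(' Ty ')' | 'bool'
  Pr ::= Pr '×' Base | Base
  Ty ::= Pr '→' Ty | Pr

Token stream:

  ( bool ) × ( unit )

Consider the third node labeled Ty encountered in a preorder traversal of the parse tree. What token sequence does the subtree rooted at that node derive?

unit

[Ty [Pr [Pr [Base ( [Ty [Pr [Base bool]]] )]] × [Base ( [Ty [Pr [Base unit]]] )]]]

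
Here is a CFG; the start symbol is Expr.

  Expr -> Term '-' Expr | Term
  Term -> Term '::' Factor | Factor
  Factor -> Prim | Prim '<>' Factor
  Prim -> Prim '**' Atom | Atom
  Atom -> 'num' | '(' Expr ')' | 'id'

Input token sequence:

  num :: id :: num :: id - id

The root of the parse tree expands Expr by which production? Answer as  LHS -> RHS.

[Expr [Term [Term [Term [Term [Factor [Prim [Atom num]]]] :: [Factor [Prim [Atom id]]]] :: [Factor [Prim [Atom num]]]] :: [Factor [Prim [Atom id]]]] - [Expr [Term [Factor [Prim [Atom id]]]]]]

Expr -> Term '-' Expr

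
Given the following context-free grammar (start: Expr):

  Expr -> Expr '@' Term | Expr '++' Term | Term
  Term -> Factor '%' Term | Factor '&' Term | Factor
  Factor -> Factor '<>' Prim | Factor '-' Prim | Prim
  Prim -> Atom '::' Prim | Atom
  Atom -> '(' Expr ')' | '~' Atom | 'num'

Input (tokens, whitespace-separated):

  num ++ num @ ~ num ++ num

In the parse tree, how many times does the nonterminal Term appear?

4

[Expr [Expr [Expr [Expr [Term [Factor [Prim [Atom num]]]]] ++ [Term [Factor [Prim [Atom num]]]]] @ [Term [Factor [Prim [Atom ~ [Atom num]]]]]] ++ [Term [Factor [Prim [Atom num]]]]]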